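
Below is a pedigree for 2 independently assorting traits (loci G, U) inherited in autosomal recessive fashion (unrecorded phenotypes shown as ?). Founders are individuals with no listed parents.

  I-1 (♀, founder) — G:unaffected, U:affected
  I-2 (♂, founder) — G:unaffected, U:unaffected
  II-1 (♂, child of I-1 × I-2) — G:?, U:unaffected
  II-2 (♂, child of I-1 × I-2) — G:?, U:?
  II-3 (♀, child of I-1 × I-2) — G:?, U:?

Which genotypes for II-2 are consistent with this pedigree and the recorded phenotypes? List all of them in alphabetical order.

II-2 ∈ {GG Uu, GG uu, Gg Uu, Gg uu, gg Uu, gg uu}

G/I-1 un ·: GG|Gg
G/I-2 un ·: GG|Gg
G/II-1 ? I-1×I-2: GG|Gg|gg
G/II-2 ? I-1×I-2: GG|Gg|gg
G/II-3 ? I-1×I-2: GG|Gg|gg
⇒ G over [I-1,I-2,II-1,II-2,II-3]: 44 consistent
U/I-1 aff ·: uu
U/I-2 un ·: UU|Uu
U/II-1 un I-1×I-2: Uu
U/II-2 ? I-1×I-2: Uu|uu
U/II-3 ? I-1×I-2: Uu|uu
⇒ U over [I-1,I-2,II-1,II-2,II-3]: 5 consistent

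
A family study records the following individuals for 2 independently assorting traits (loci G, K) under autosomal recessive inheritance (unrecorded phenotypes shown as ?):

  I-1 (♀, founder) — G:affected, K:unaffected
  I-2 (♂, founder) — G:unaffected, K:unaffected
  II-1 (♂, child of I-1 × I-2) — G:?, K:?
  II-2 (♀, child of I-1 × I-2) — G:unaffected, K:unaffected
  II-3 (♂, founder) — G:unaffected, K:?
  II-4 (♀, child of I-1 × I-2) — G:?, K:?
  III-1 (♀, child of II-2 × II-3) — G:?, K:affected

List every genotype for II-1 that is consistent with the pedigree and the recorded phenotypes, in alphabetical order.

II-1 ∈ {Gg KK, Gg Kk, Gg kk, gg KK, gg Kk, gg kk}

G/I-1 aff ·: gg
G/I-2 un ·: GG|Gg
G/II-1 ? I-1×I-2: Gg|gg
G/II-2 un I-1×I-2: Gg
G/II-3 un ·: GG|Gg
G/II-4 ? I-1×I-2: Gg|gg
G/III-1 ? II-2×II-3: GG|Gg|gg
⇒ G over [I-1,I-2,II-1,II-2,II-3,II-4,III-1]: 25 consistent
K/I-1 un ·: KK|Kk
K/I-2 un ·: KK|Kk
K/II-1 ? I-1×I-2: KK|Kk|kk
K/II-2 un I-1×I-2: Kk
K/II-3 ? ·: Kk|kk
K/II-4 ? I-1×I-2: KK|Kk|kk
K/III-1 aff II-2×II-3: kk
⇒ K over [I-1,I-2,II-1,II-2,II-3,II-4,III-1]: 34 consistent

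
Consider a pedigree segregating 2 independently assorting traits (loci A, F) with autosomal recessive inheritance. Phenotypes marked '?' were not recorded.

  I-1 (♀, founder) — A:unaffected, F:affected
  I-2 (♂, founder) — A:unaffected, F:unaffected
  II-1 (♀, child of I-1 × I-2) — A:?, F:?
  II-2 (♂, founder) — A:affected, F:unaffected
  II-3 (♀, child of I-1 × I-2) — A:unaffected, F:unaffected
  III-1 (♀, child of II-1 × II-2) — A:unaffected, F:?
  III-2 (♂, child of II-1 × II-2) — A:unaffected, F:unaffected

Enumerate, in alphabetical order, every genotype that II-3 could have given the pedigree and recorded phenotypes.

A/I-1 un ·: AA|Aa
A/I-2 un ·: AA|Aa
A/II-1 ? I-1×I-2: AA|Aa
A/II-2 aff ·: aa
A/II-3 un I-1×I-2: AA|Aa
A/III-1 un II-1×II-2: Aa
A/III-2 un II-1×II-2: Aa
⇒ A over [I-1,I-2,II-1,II-2,II-3,III-1,III-2]: 13 consistent
F/I-1 aff ·: ff
F/I-2 un ·: FF|Ff
F/II-1 ? I-1×I-2: Ff|ff
F/II-2 un ·: FF|Ff
F/II-3 un I-1×I-2: Ff
F/III-1 ? II-1×II-2: FF|Ff|ff
F/III-2 un II-1×II-2: FF|Ff
⇒ F over [I-1,I-2,II-1,II-2,II-3,III-1,III-2]: 23 consistent

II-3 ∈ {AA Ff, Aa Ff}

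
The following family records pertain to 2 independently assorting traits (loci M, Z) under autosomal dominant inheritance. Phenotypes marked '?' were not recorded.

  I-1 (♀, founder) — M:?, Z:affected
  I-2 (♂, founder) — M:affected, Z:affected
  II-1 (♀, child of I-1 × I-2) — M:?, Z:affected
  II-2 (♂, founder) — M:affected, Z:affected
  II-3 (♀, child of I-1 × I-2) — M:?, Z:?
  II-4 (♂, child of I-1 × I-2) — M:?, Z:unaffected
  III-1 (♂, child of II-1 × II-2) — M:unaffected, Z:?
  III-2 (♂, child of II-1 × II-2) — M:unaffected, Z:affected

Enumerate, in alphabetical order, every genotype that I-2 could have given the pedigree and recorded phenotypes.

M/I-1 ? ·: mm|Mm|MM
M/I-2 aff ·: Mm|MM
M/II-1 ? I-1×I-2: mm|Mm
M/II-2 aff ·: Mm
M/II-3 ? I-1×I-2: mm|Mm|MM
M/II-4 ? I-1×I-2: mm|Mm|MM
M/III-1 un II-1×II-2: mm
M/III-2 un II-1×II-2: mm
⇒ M over [I-1,I-2,II-1,II-2,II-3,II-4,III-1,III-2]: 35 consistent
Z/I-1 aff ·: Zz
Z/I-2 aff ·: Zz
Z/II-1 aff I-1×I-2: Zz|ZZ
Z/II-2 aff ·: Zz|ZZ
Z/II-3 ? I-1×I-2: zz|Zz|ZZ
Z/II-4 un I-1×I-2: zz
Z/III-1 ? II-1×II-2: zz|Zz|ZZ
Z/III-2 aff II-1×II-2: Zz|ZZ
⇒ Z over [I-1,I-2,II-1,II-2,II-3,II-4,III-1,III-2]: 45 consistent

I-2 ∈ {MM Zz, Mm Zz}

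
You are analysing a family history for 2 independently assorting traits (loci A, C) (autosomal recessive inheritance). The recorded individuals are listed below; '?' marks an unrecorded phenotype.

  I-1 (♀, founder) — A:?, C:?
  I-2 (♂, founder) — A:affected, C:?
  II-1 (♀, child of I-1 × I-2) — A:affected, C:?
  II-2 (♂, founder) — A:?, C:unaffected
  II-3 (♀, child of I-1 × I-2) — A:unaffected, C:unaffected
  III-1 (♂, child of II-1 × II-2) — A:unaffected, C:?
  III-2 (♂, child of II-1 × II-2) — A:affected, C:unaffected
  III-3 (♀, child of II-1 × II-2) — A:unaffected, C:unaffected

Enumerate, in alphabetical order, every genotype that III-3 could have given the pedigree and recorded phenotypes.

A/I-1 ? ·: Aa
A/I-2 aff ·: aa
A/II-1 aff I-1×I-2: aa
A/II-2 ? ·: Aa
A/II-3 un I-1×I-2: Aa
A/III-1 un II-1×II-2: Aa
A/III-2 aff II-1×II-2: aa
A/III-3 un II-1×II-2: Aa
⇒ A over [I-1,I-2,II-1,II-2,II-3,III-1,III-2,III-3]: 1 consistent
C/I-1 ? ·: CC|Cc|cc
C/I-2 ? ·: CC|Cc|cc
C/II-1 ? I-1×I-2: CC|Cc|cc
C/II-2 un ·: CC|Cc
C/II-3 un I-1×I-2: CC|Cc
C/III-1 ? II-1×II-2: CC|Cc|cc
C/III-2 un II-1×II-2: CC|Cc
C/III-3 un II-1×II-2: CC|Cc
⇒ C over [I-1,I-2,II-1,II-2,II-3,III-1,III-2,III-3]: 275 consistent

III-3 ∈ {Aa CC, Aa Cc}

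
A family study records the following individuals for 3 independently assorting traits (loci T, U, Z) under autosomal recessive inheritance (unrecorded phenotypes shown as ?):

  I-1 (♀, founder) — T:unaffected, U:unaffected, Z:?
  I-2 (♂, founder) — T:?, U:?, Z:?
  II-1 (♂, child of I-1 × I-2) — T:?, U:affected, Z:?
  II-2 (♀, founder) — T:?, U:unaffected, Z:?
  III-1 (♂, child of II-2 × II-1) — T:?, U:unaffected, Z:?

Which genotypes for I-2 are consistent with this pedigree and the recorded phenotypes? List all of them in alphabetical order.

T/I-1 un ·: TT|Tt
T/I-2 ? ·: TT|Tt|tt
T/II-1 ? I-1×I-2: TT|Tt|tt
T/II-2 ? ·: TT|Tt|tt
T/III-1 ? II-2×II-1: TT|Tt|tt
⇒ T over [I-1,I-2,II-1,II-2,III-1]: 59 consistent
U/I-1 un ·: Uu
U/I-2 ? ·: Uu|uu
U/II-1 aff I-1×I-2: uu
U/II-2 un ·: UU|Uu
U/III-1 un II-2×II-1: Uu
⇒ U over [I-1,I-2,II-1,II-2,III-1]: 4 consistent
Z/I-1 ? ·: ZZ|Zz|zz
Z/I-2 ? ·: ZZ|Zz|zz
Z/II-1 ? I-1×I-2: ZZ|Zz|zz
Z/II-2 ? ·: ZZ|Zz|zz
Z/III-1 ? II-2×II-1: ZZ|Zz|zz
⇒ Z over [I-1,I-2,II-1,II-2,III-1]: 81 consistent

I-2 ∈ {TT Uu ZZ, TT Uu Zz, TT Uu zz, TT uu ZZ, TT uu Zz, TT uu zz, Tt Uu ZZ, Tt Uu Zz, Tt Uu zz, Tt uu ZZ, Tt uu Zz, Tt uu zz, tt Uu ZZ, tt Uu Zz, tt Uu zz, tt uu ZZ, tt uu Zz, tt uu zz}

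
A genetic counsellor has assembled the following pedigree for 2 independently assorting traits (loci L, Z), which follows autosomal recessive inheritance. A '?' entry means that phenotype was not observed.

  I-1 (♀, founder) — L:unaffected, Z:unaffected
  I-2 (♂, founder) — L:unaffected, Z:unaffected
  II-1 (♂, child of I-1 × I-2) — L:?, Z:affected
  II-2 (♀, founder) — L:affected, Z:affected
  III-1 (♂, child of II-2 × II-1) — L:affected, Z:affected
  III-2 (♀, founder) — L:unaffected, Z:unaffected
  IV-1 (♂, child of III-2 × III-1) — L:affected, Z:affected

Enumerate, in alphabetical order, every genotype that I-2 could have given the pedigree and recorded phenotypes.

L/I-1 un ·: LL|Ll
L/I-2 un ·: LL|Ll
L/II-1 ? I-1×I-2: Ll|ll
L/II-2 aff ·: ll
L/III-1 aff II-2×II-1: ll
L/III-2 un ·: Ll
L/IV-1 aff III-2×III-1: ll
⇒ L over [I-1,I-2,II-1,II-2,III-1,III-2,IV-1]: 4 consistent
Z/I-1 un ·: Zz
Z/I-2 un ·: Zz
Z/II-1 aff I-1×I-2: zz
Z/II-2 aff ·: zz
Z/III-1 aff II-2×II-1: zz
Z/III-2 un ·: Zz
Z/IV-1 aff III-2×III-1: zz
⇒ Z over [I-1,I-2,II-1,II-2,III-1,III-2,IV-1]: 1 consistent

I-2 ∈ {LL Zz, Ll Zz}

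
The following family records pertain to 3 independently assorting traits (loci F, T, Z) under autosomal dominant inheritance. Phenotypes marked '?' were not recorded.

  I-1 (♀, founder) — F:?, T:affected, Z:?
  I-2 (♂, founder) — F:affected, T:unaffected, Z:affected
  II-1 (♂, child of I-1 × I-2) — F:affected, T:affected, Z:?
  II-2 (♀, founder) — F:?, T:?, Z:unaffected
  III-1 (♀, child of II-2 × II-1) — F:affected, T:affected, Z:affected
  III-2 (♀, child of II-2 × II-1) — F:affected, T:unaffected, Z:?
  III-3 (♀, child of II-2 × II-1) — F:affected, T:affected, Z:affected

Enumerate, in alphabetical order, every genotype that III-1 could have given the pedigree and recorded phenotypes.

III-1 ∈ {FF TT Zz, FF Tt Zz, Ff TT Zz, Ff Tt Zz}

F/I-1 ? ·: ff|Ff|FF
F/I-2 aff ·: Ff|FF
F/II-1 aff I-1×I-2: Ff|FF
F/II-2 ? ·: ff|Ff|FF
F/III-1 aff II-2×II-1: Ff|FF
F/III-2 aff II-2×II-1: Ff|FF
F/III-3 aff II-2×II-1: Ff|FF
⇒ F over [I-1,I-2,II-1,II-2,III-1,III-2,III-3]: 125 consistent
T/I-1 aff ·: Tt|TT
T/I-2 un ·: tt
T/II-1 aff I-1×I-2: Tt
T/II-2 ? ·: tt|Tt
T/III-1 aff II-2×II-1: Tt|TT
T/III-2 un II-2×II-1: tt
T/III-3 aff II-2×II-1: Tt|TT
⇒ T over [I-1,I-2,II-1,II-2,III-1,III-2,III-3]: 10 consistent
Z/I-1 ? ·: zz|Zz|ZZ
Z/I-2 aff ·: Zz|ZZ
Z/II-1 ? I-1×I-2: Zz|ZZ
Z/II-2 un ·: zz
Z/III-1 aff II-2×II-1: Zz
Z/III-2 ? II-2×II-1: zz|Zz
Z/III-3 aff II-2×II-1: Zz
⇒ Z over [I-1,I-2,II-1,II-2,III-1,III-2,III-3]: 14 consistent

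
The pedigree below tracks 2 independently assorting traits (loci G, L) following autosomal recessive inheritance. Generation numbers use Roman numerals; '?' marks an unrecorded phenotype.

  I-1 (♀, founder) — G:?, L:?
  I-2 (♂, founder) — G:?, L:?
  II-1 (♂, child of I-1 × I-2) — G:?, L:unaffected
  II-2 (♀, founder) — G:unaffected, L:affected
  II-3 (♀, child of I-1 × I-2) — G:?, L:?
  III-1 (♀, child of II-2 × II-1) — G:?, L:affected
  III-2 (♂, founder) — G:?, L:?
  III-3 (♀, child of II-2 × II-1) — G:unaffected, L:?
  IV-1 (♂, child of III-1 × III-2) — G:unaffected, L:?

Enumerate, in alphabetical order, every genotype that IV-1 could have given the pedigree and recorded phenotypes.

IV-1 ∈ {GG Ll, GG ll, Gg Ll, Gg ll}

G/I-1 ? ·: GG|Gg|gg
G/I-2 ? ·: GG|Gg|gg
G/II-1 ? I-1×I-2: GG|Gg|gg
G/II-2 un ·: GG|Gg
G/II-3 ? I-1×I-2: GG|Gg|gg
G/III-1 ? II-2×II-1: GG|Gg|gg
G/III-2 ? ·: GG|Gg|gg
G/III-3 un II-2×II-1: GG|Gg
G/IV-1 un III-1×III-2: GG|Gg
⇒ G over [I-1,I-2,II-1,II-2,II-3,III-1,III-2,III-3,IV-1]: 792 consistent
L/I-1 ? ·: LL|Ll|ll
L/I-2 ? ·: LL|Ll|ll
L/II-1 un I-1×I-2: Ll
L/II-2 aff ·: ll
L/II-3 ? I-1×I-2: LL|Ll|ll
L/III-1 aff II-2×II-1: ll
L/III-2 ? ·: LL|Ll|ll
L/III-3 ? II-2×II-1: Ll|ll
L/IV-1 ? III-1×III-2: Ll|ll
⇒ L over [I-1,I-2,II-1,II-2,II-3,III-1,III-2,III-3,IV-1]: 104 consistent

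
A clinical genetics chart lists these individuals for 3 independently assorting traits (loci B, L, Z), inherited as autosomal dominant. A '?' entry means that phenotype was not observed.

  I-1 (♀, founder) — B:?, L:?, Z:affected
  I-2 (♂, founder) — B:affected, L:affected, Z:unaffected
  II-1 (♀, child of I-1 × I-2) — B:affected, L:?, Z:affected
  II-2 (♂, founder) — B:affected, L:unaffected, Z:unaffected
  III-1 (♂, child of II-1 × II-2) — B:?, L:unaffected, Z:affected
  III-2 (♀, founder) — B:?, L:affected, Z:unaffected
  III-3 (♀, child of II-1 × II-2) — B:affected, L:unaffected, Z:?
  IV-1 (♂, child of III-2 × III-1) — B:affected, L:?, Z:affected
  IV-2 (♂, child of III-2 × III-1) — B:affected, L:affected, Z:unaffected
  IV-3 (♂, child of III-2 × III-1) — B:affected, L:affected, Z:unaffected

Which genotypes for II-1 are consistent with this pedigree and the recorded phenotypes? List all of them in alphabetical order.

B/I-1 ? ·: bb|Bb|BB
B/I-2 aff ·: Bb|BB
B/II-1 aff I-1×I-2: Bb|BB
B/II-2 aff ·: Bb|BB
B/III-1 ? II-1×II-2: bb|Bb|BB
B/III-2 ? ·: bb|Bb|BB
B/III-3 aff II-1×II-2: Bb|BB
B/IV-1 aff III-2×III-1: Bb|BB
B/IV-2 aff III-2×III-1: Bb|BB
B/IV-3 aff III-2×III-1: Bb|BB
⇒ B over [I-1,I-2,II-1,II-2,III-1,III-2,III-3,IV-1,IV-2,IV-3]: 816 consistent
L/I-1 ? ·: ll|Ll|LL
L/I-2 aff ·: Ll|LL
L/II-1 ? I-1×I-2: ll|Ll
L/II-2 un ·: ll
L/III-1 un II-1×II-2: ll
L/III-2 aff ·: Ll|LL
L/III-3 un II-1×II-2: ll
L/IV-1 ? III-2×III-1: ll|Ll
L/IV-2 aff III-2×III-1: Ll
L/IV-3 aff III-2×III-1: Ll
⇒ L over [I-1,I-2,II-1,II-2,III-1,III-2,III-3,IV-1,IV-2,IV-3]: 21 consistent
Z/I-1 aff ·: Zz|ZZ
Z/I-2 un ·: zz
Z/II-1 aff I-1×I-2: Zz
Z/II-2 un ·: zz
Z/III-1 aff II-1×II-2: Zz
Z/III-2 un ·: zz
Z/III-3 ? II-1×II-2: zz|Zz
Z/IV-1 aff III-2×III-1: Zz
Z/IV-2 un III-2×III-1: zz
Z/IV-3 un III-2×III-1: zz
⇒ Z over [I-1,I-2,II-1,II-2,III-1,III-2,III-3,IV-1,IV-2,IV-3]: 4 consistent

II-1 ∈ {BB Ll Zz, BB ll Zz, Bb Ll Zz, Bb ll Zz}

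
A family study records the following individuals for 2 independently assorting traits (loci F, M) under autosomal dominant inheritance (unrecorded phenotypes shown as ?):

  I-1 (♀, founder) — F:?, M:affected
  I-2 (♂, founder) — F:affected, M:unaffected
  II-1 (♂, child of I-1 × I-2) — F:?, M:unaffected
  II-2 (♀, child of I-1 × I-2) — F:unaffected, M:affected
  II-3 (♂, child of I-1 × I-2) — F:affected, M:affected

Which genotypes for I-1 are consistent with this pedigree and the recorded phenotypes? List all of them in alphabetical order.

I-1 ∈ {Ff Mm, ff Mm}

F/I-1 ? ·: ff|Ff
F/I-2 aff ·: Ff
F/II-1 ? I-1×I-2: ff|Ff|FF
F/II-2 un I-1×I-2: ff
F/II-3 aff I-1×I-2: Ff|FF
⇒ F over [I-1,I-2,II-1,II-2,II-3]: 8 consistent
M/I-1 aff ·: Mm
M/I-2 un ·: mm
M/II-1 un I-1×I-2: mm
M/II-2 aff I-1×I-2: Mm
M/II-3 aff I-1×I-2: Mm
⇒ M over [I-1,I-2,II-1,II-2,II-3]: 1 consistent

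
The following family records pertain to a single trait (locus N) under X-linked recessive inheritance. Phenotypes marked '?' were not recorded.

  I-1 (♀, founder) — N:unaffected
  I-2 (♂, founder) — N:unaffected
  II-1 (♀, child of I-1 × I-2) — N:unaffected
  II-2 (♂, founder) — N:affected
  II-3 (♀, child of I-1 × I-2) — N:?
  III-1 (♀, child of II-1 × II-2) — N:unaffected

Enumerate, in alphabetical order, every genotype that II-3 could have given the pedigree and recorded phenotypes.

II-3 ∈ {X^NX^N, X^NX^n}

N/I-1 un ·: X^NX^N|X^NX^n
N/I-2 un ·: X^NY
N/II-1 un I-1×I-2: X^NX^N|X^NX^n
N/II-2 aff ·: X^nY
N/II-3 ? I-1×I-2: X^NX^N|X^NX^n
N/III-1 un II-1×II-2: X^NX^n
⇒ N over [I-1,I-2,II-1,II-2,II-3,III-1]: 5 consistent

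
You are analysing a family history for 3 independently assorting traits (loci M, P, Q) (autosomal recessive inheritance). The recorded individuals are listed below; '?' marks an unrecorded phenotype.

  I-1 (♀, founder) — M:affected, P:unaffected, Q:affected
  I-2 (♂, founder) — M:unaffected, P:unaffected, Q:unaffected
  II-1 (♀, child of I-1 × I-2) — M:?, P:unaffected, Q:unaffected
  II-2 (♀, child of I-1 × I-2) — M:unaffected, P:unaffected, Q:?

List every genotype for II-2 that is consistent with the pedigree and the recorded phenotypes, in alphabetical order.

II-2 ∈ {Mm PP Qq, Mm PP qq, Mm Pp Qq, Mm Pp qq}

M/I-1 aff ·: mm
M/I-2 un ·: MM|Mm
M/II-1 ? I-1×I-2: Mm|mm
M/II-2 un I-1×I-2: Mm
⇒ M over [I-1,I-2,II-1,II-2]: 3 consistent
P/I-1 un ·: PP|Pp
P/I-2 un ·: PP|Pp
P/II-1 un I-1×I-2: PP|Pp
P/II-2 un I-1×I-2: PP|Pp
⇒ P over [I-1,I-2,II-1,II-2]: 13 consistent
Q/I-1 aff ·: qq
Q/I-2 un ·: QQ|Qq
Q/II-1 un I-1×I-2: Qq
Q/II-2 ? I-1×I-2: Qq|qq
⇒ Q over [I-1,I-2,II-1,II-2]: 3 consistent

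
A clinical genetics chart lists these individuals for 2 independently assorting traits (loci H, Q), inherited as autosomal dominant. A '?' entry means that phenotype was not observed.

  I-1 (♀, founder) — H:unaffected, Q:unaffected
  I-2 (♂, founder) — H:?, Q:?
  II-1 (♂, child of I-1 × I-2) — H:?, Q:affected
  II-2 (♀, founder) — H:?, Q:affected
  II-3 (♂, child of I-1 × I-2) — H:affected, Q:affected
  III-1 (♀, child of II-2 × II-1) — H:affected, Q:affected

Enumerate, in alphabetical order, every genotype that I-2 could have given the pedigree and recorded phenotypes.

H/I-1 un ·: hh
H/I-2 ? ·: Hh|HH
H/II-1 ? I-1×I-2: hh|Hh
H/II-2 ? ·: hh|Hh|HH
H/II-3 aff I-1×I-2: Hh
H/III-1 aff II-2×II-1: Hh|HH
⇒ H over [I-1,I-2,II-1,II-2,II-3,III-1]: 12 consistent
Q/I-1 un ·: qq
Q/I-2 ? ·: Qq|QQ
Q/II-1 aff I-1×I-2: Qq
Q/II-2 aff ·: Qq|QQ
Q/II-3 aff I-1×I-2: Qq
Q/III-1 aff II-2×II-1: Qq|QQ
⇒ Q over [I-1,I-2,II-1,II-2,II-3,III-1]: 8 consistent

I-2 ∈ {HH QQ, HH Qq, Hh QQ, Hh Qq}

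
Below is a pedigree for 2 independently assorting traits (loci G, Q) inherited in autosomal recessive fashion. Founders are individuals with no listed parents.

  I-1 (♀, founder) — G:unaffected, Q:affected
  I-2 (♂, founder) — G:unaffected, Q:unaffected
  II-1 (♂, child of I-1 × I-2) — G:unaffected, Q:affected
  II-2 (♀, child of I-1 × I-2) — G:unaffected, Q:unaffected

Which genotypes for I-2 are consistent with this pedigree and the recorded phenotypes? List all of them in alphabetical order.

I-2 ∈ {GG Qq, Gg Qq}

G/I-1 un ·: GG|Gg
G/I-2 un ·: GG|Gg
G/II-1 un I-1×I-2: GG|Gg
G/II-2 un I-1×I-2: GG|Gg
⇒ G over [I-1,I-2,II-1,II-2]: 13 consistent
Q/I-1 aff ·: qq
Q/I-2 un ·: Qq
Q/II-1 aff I-1×I-2: qq
Q/II-2 un I-1×I-2: Qq
⇒ Q over [I-1,I-2,II-1,II-2]: 1 consistent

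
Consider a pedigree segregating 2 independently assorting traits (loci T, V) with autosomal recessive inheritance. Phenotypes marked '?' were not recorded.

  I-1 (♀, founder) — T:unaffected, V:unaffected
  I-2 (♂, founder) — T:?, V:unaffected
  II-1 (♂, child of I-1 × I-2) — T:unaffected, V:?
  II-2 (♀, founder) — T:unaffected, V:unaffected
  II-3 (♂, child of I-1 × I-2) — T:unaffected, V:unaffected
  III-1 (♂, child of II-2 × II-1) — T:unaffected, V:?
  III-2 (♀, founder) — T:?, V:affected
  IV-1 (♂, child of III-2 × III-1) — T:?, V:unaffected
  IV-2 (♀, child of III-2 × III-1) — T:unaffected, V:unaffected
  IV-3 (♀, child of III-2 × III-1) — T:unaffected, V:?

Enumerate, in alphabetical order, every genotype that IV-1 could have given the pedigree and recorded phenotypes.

IV-1 ∈ {TT Vv, Tt Vv, tt Vv}

T/I-1 un ·: TT|Tt
T/I-2 ? ·: TT|Tt|tt
T/II-1 un I-1×I-2: TT|Tt
T/II-2 un ·: TT|Tt
T/II-3 un I-1×I-2: TT|Tt
T/III-1 un II-2×II-1: TT|Tt
T/III-2 ? ·: TT|Tt|tt
T/IV-1 ? III-2×III-1: TT|Tt|tt
T/IV-2 un III-2×III-1: TT|Tt
T/IV-3 un III-2×III-1: TT|Tt
⇒ T over [I-1,I-2,II-1,II-2,II-3,III-1,III-2,IV-1,IV-2,IV-3]: 806 consistent
V/I-1 un ·: VV|Vv
V/I-2 un ·: VV|Vv
V/II-1 ? I-1×I-2: VV|Vv|vv
V/II-2 un ·: VV|Vv
V/II-3 un I-1×I-2: VV|Vv
V/III-1 ? II-2×II-1: VV|Vv
V/III-2 aff ·: vv
V/IV-1 un III-2×III-1: Vv
V/IV-2 un III-2×III-1: Vv
V/IV-3 ? III-2×III-1: Vv|vv
⇒ V over [I-1,I-2,II-1,II-2,II-3,III-1,III-2,IV-1,IV-2,IV-3]: 72 consistent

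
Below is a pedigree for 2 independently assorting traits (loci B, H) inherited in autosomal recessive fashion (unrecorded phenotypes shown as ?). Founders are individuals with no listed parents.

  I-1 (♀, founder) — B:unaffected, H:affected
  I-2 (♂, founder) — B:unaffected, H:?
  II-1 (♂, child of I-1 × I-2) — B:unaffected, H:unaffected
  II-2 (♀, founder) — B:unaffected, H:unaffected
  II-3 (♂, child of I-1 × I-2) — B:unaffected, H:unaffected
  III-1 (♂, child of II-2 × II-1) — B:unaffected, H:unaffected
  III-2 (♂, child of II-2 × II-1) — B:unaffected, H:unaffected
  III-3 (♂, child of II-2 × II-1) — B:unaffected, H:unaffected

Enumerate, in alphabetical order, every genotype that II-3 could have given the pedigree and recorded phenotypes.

II-3 ∈ {BB Hh, Bb Hh}

B/I-1 un ·: BB|Bb
B/I-2 un ·: BB|Bb
B/II-1 un I-1×I-2: BB|Bb
B/II-2 un ·: BB|Bb
B/II-3 un I-1×I-2: BB|Bb
B/III-1 un II-2×II-1: BB|Bb
B/III-2 un II-2×II-1: BB|Bb
B/III-3 un II-2×II-1: BB|Bb
⇒ B over [I-1,I-2,II-1,II-2,II-3,III-1,III-2,III-3]: 159 consistent
H/I-1 aff ·: hh
H/I-2 ? ·: HH|Hh
H/II-1 un I-1×I-2: Hh
H/II-2 un ·: HH|Hh
H/II-3 un I-1×I-2: Hh
H/III-1 un II-2×II-1: HH|Hh
H/III-2 un II-2×II-1: HH|Hh
H/III-3 un II-2×II-1: HH|Hh
⇒ H over [I-1,I-2,II-1,II-2,II-3,III-1,III-2,III-3]: 32 consistent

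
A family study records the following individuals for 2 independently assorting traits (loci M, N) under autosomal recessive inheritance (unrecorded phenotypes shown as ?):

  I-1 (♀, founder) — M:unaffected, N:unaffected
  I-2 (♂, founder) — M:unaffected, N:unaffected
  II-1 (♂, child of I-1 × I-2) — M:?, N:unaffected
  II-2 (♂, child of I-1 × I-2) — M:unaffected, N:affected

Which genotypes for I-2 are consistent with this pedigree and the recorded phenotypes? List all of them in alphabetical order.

I-2 ∈ {MM Nn, Mm Nn}

M/I-1 un ·: MM|Mm
M/I-2 un ·: MM|Mm
M/II-1 ? I-1×I-2: MM|Mm|mm
M/II-2 un I-1×I-2: MM|Mm
⇒ M over [I-1,I-2,II-1,II-2]: 15 consistent
N/I-1 un ·: Nn
N/I-2 un ·: Nn
N/II-1 un I-1×I-2: NN|Nn
N/II-2 aff I-1×I-2: nn
⇒ N over [I-1,I-2,II-1,II-2]: 2 consistent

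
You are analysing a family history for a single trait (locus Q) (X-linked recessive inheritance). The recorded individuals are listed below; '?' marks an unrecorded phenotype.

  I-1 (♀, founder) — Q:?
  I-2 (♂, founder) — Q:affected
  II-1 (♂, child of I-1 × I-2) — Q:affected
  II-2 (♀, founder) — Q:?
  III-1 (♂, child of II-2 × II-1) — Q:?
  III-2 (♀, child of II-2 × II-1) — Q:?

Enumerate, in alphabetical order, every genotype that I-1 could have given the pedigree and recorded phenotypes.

Q/I-1 ? ·: X^QX^q|X^qX^q
Q/I-2 aff ·: X^qY
Q/II-1 aff I-1×I-2: X^qY
Q/II-2 ? ·: X^QX^Q|X^QX^q|X^qX^q
Q/III-1 ? II-2×II-1: X^QY|X^qY
Q/III-2 ? II-2×II-1: X^QX^q|X^qX^q
⇒ Q over [I-1,I-2,II-1,II-2,III-1,III-2]: 12 consistent

I-1 ∈ {X^QX^q, X^qX^q}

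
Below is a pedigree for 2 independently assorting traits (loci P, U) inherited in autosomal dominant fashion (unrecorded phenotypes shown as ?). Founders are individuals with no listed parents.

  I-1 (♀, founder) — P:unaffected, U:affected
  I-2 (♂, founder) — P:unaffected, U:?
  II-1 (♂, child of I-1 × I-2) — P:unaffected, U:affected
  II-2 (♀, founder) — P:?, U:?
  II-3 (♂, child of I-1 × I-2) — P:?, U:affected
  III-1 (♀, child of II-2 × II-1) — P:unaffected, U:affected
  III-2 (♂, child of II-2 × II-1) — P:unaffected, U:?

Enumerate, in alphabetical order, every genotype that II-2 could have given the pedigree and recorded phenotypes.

P/I-1 un ·: pp
P/I-2 un ·: pp
P/II-1 un I-1×I-2: pp
P/II-2 ? ·: pp|Pp
P/II-3 ? I-1×I-2: pp
P/III-1 un II-2×II-1: pp
P/III-2 un II-2×II-1: pp
⇒ P over [I-1,I-2,II-1,II-2,II-3,III-1,III-2]: 2 consistent
U/I-1 aff ·: Uu|UU
U/I-2 ? ·: uu|Uu|UU
U/II-1 aff I-1×I-2: Uu|UU
U/II-2 ? ·: uu|Uu|UU
U/II-3 aff I-1×I-2: Uu|UU
U/III-1 aff II-2×II-1: Uu|UU
U/III-2 ? II-2×II-1: uu|Uu|UU
⇒ U over [I-1,I-2,II-1,II-2,II-3,III-1,III-2]: 138 consistent

II-2 ∈ {Pp UU, Pp Uu, Pp uu, pp UU, pp Uu, pp uu}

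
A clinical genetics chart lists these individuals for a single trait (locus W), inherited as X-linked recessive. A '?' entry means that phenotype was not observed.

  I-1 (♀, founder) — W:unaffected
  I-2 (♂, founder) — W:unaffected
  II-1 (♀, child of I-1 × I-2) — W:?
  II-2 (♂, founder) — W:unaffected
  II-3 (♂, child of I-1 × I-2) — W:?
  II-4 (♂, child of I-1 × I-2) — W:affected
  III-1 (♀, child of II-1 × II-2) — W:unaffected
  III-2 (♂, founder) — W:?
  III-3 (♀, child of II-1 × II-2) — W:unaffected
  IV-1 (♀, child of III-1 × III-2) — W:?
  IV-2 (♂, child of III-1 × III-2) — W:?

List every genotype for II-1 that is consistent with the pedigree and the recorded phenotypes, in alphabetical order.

II-1 ∈ {X^WX^W, X^WX^w}

W/I-1 un ·: X^WX^w
W/I-2 un ·: X^WY
W/II-1 ? I-1×I-2: X^WX^W|X^WX^w
W/II-2 un ·: X^WY
W/II-3 ? I-1×I-2: X^WY|X^wY
W/II-4 aff I-1×I-2: X^wY
W/III-1 un II-1×II-2: X^WX^W|X^WX^w
W/III-2 ? ·: X^WY|X^wY
W/III-3 un II-1×II-2: X^WX^W|X^WX^w
W/IV-1 ? III-1×III-2: X^WX^W|X^WX^w|X^wX^w
W/IV-2 ? III-1×III-2: X^WY|X^wY
⇒ W over [I-1,I-2,II-1,II-2,II-3,II-4,III-1,III-2,III-3,IV-1,IV-2]: 44 consistent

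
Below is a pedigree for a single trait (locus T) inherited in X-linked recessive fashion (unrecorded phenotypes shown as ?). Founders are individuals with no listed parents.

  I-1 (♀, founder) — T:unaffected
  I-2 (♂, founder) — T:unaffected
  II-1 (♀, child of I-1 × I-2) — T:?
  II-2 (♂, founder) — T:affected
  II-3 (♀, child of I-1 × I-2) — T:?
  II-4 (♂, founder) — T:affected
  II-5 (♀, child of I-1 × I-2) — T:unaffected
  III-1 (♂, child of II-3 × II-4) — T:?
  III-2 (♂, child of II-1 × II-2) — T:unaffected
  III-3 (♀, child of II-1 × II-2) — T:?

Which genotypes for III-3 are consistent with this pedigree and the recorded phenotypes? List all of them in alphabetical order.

T/I-1 un ·: X^TX^T|X^TX^t
T/I-2 un ·: X^TY
T/II-1 ? I-1×I-2: X^TX^T|X^TX^t
T/II-2 aff ·: X^tY
T/II-3 ? I-1×I-2: X^TX^T|X^TX^t
T/II-4 aff ·: X^tY
T/II-5 un I-1×I-2: X^TX^T|X^TX^t
T/III-1 ? II-3×II-4: X^TY|X^tY
T/III-2 un II-1×II-2: X^TY
T/III-3 ? II-1×II-2: X^TX^t|X^tX^t
⇒ T over [I-1,I-2,II-1,II-2,II-3,II-4,II-5,III-1,III-2,III-3]: 19 consistent

III-3 ∈ {X^TX^t, X^tX^t}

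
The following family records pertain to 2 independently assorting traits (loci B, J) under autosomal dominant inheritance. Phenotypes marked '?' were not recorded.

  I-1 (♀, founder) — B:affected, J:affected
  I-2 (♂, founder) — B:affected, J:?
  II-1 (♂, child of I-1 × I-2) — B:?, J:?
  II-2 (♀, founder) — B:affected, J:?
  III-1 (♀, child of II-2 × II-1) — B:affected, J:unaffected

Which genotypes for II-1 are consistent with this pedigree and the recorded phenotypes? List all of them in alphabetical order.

II-1 ∈ {BB Jj, BB jj, Bb Jj, Bb jj, bb Jj, bb jj}

B/I-1 aff ·: Bb|BB
B/I-2 aff ·: Bb|BB
B/II-1 ? I-1×I-2: bb|Bb|BB
B/II-2 aff ·: Bb|BB
B/III-1 aff II-2×II-1: Bb|BB
⇒ B over [I-1,I-2,II-1,II-2,III-1]: 26 consistent
J/I-1 aff ·: Jj|JJ
J/I-2 ? ·: jj|Jj|JJ
J/II-1 ? I-1×I-2: jj|Jj
J/II-2 ? ·: jj|Jj
J/III-1 un II-2×II-1: jj
⇒ J over [I-1,I-2,II-1,II-2,III-1]: 14 consistent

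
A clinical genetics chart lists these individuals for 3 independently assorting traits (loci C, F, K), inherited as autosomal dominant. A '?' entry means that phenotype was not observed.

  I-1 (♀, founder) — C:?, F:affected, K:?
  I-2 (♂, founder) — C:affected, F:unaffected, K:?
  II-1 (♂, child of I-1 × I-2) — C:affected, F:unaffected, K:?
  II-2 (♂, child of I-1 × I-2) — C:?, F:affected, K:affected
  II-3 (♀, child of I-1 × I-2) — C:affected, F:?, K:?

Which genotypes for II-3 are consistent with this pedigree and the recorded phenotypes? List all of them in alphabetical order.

II-3 ∈ {CC Ff KK, CC Ff Kk, CC Ff kk, CC ff KK, CC ff Kk, CC ff kk, Cc Ff KK, Cc Ff Kk, Cc Ff kk, Cc ff KK, Cc ff Kk, Cc ff kk}

C/I-1 ? ·: cc|Cc|CC
C/I-2 aff ·: Cc|CC
C/II-1 aff I-1×I-2: Cc|CC
C/II-2 ? I-1×I-2: cc|Cc|CC
C/II-3 aff I-1×I-2: Cc|CC
⇒ C over [I-1,I-2,II-1,II-2,II-3]: 32 consistent
F/I-1 aff ·: Ff
F/I-2 un ·: ff
F/II-1 un I-1×I-2: ff
F/II-2 aff I-1×I-2: Ff
F/II-3 ? I-1×I-2: ff|Ff
⇒ F over [I-1,I-2,II-1,II-2,II-3]: 2 consistent
K/I-1 ? ·: kk|Kk|KK
K/I-2 ? ·: kk|Kk|KK
K/II-1 ? I-1×I-2: kk|Kk|KK
K/II-2 aff I-1×I-2: Kk|KK
K/II-3 ? I-1×I-2: kk|Kk|KK
⇒ K over [I-1,I-2,II-1,II-2,II-3]: 45 consistent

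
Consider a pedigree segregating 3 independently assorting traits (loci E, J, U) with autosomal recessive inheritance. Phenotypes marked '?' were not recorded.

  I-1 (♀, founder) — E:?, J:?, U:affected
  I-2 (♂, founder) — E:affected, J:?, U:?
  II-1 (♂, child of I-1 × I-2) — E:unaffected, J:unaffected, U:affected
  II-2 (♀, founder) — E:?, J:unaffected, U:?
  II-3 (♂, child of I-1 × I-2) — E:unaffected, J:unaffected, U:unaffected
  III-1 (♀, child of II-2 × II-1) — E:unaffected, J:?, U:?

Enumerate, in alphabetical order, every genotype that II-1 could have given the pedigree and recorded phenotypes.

II-1 ∈ {Ee JJ uu, Ee Jj uu}

E/I-1 ? ·: EE|Ee
E/I-2 aff ·: ee
E/II-1 un I-1×I-2: Ee
E/II-2 ? ·: EE|Ee|ee
E/II-3 un I-1×I-2: Ee
E/III-1 un II-2×II-1: EE|Ee
⇒ E over [I-1,I-2,II-1,II-2,II-3,III-1]: 10 consistent
J/I-1 ? ·: JJ|Jj|jj
J/I-2 ? ·: JJ|Jj|jj
J/II-1 un I-1×I-2: JJ|Jj
J/II-2 un ·: JJ|Jj
J/II-3 un I-1×I-2: JJ|Jj
J/III-1 ? II-2×II-1: JJ|Jj|jj
⇒ J over [I-1,I-2,II-1,II-2,II-3,III-1]: 71 consistent
U/I-1 aff ·: uu
U/I-2 ? ·: Uu
U/II-1 aff I-1×I-2: uu
U/II-2 ? ·: UU|Uu|uu
U/II-3 un I-1×I-2: Uu
U/III-1 ? II-2×II-1: Uu|uu
⇒ U over [I-1,I-2,II-1,II-2,II-3,III-1]: 4 consistent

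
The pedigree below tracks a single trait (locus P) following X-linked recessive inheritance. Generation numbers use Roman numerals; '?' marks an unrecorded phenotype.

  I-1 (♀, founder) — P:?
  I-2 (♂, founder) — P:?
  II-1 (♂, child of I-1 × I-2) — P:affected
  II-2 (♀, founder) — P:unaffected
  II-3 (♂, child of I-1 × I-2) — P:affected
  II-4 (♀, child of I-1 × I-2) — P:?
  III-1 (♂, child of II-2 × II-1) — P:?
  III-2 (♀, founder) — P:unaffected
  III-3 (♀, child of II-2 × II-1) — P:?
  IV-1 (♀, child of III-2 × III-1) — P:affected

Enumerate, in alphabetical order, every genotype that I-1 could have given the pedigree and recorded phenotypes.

P/I-1 ? ·: X^PX^p|X^pX^p
P/I-2 ? ·: X^PY|X^pY
P/II-1 aff I-1×I-2: X^pY
P/II-2 un ·: X^PX^p
P/II-3 aff I-1×I-2: X^pY
P/II-4 ? I-1×I-2: X^PX^P|X^PX^p|X^pX^p
P/III-1 ? II-2×II-1: X^pY
P/III-2 un ·: X^PX^p
P/III-3 ? II-2×II-1: X^PX^p|X^pX^p
P/IV-1 aff III-2×III-1: X^pX^p
⇒ P over [I-1,I-2,II-1,II-2,II-3,II-4,III-1,III-2,III-3,IV-1]: 12 consistent

I-1 ∈ {X^PX^p, X^pX^p}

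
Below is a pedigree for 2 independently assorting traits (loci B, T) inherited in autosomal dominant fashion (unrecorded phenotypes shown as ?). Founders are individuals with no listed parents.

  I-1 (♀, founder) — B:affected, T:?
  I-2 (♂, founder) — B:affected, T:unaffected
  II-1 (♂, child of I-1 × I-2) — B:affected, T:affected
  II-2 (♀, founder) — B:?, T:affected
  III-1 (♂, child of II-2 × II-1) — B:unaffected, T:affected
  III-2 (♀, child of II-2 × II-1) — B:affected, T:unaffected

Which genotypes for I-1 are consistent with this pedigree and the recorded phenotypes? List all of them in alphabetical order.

I-1 ∈ {BB TT, BB Tt, Bb TT, Bb Tt}

B/I-1 aff ·: Bb|BB
B/I-2 aff ·: Bb|BB
B/II-1 aff I-1×I-2: Bb
B/II-2 ? ·: bb|Bb
B/III-1 un II-2×II-1: bb
B/III-2 aff II-2×II-1: Bb|BB
⇒ B over [I-1,I-2,II-1,II-2,III-1,III-2]: 9 consistent
T/I-1 ? ·: Tt|TT
T/I-2 un ·: tt
T/II-1 aff I-1×I-2: Tt
T/II-2 aff ·: Tt
T/III-1 aff II-2×II-1: Tt|TT
T/III-2 un II-2×II-1: tt
⇒ T over [I-1,I-2,II-1,II-2,III-1,III-2]: 4 consistent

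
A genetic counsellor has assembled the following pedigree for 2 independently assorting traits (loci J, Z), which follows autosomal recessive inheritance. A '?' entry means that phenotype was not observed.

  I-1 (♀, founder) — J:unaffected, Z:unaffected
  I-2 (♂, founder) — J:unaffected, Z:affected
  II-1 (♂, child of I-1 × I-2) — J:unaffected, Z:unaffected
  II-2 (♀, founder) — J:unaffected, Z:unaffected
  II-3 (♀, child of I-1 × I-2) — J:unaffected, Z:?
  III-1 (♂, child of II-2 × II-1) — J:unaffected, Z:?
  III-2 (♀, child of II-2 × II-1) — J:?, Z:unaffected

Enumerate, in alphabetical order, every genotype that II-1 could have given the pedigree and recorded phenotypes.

II-1 ∈ {JJ Zz, Jj Zz}

J/I-1 un ·: JJ|Jj
J/I-2 un ·: JJ|Jj
J/II-1 un I-1×I-2: JJ|Jj
J/II-2 un ·: JJ|Jj
J/II-3 un I-1×I-2: JJ|Jj
J/III-1 un II-2×II-1: JJ|Jj
J/III-2 ? II-2×II-1: JJ|Jj|jj
⇒ J over [I-1,I-2,II-1,II-2,II-3,III-1,III-2]: 95 consistent
Z/I-1 un ·: ZZ|Zz
Z/I-2 aff ·: zz
Z/II-1 un I-1×I-2: Zz
Z/II-2 un ·: ZZ|Zz
Z/II-3 ? I-1×I-2: Zz|zz
Z/III-1 ? II-2×II-1: ZZ|Zz|zz
Z/III-2 un II-2×II-1: ZZ|Zz
⇒ Z over [I-1,I-2,II-1,II-2,II-3,III-1,III-2]: 30 consistent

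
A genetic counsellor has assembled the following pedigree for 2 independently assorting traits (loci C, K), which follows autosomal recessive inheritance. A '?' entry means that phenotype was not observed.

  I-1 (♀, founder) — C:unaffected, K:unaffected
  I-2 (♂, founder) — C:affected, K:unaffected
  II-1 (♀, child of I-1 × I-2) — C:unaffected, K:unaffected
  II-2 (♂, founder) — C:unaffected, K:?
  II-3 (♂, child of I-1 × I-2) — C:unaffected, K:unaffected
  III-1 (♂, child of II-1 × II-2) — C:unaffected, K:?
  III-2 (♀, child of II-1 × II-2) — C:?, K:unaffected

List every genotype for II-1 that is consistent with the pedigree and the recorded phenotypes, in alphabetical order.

II-1 ∈ {Cc KK, Cc Kk}

C/I-1 un ·: CC|Cc
C/I-2 aff ·: cc
C/II-1 un I-1×I-2: Cc
C/II-2 un ·: CC|Cc
C/II-3 un I-1×I-2: Cc
C/III-1 un II-1×II-2: CC|Cc
C/III-2 ? II-1×II-2: CC|Cc|cc
⇒ C over [I-1,I-2,II-1,II-2,II-3,III-1,III-2]: 20 consistent
K/I-1 un ·: KK|Kk
K/I-2 un ·: KK|Kk
K/II-1 un I-1×I-2: KK|Kk
K/II-2 ? ·: KK|Kk|kk
K/II-3 un I-1×I-2: KK|Kk
K/III-1 ? II-1×II-2: KK|Kk|kk
K/III-2 un II-1×II-2: KK|Kk
⇒ K over [I-1,I-2,II-1,II-2,II-3,III-1,III-2]: 114 consistent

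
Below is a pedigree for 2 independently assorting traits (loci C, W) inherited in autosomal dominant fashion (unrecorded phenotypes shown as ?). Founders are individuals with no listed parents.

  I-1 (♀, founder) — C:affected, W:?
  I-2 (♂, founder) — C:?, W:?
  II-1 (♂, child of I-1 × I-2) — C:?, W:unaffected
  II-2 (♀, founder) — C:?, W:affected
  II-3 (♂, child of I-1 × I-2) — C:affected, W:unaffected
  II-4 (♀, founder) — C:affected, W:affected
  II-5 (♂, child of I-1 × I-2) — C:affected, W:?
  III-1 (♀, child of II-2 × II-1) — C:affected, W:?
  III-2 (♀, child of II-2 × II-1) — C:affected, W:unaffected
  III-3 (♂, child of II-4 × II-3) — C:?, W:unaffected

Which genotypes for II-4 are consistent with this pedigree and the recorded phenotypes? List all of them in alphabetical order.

C/I-1 aff ·: Cc|CC
C/I-2 ? ·: cc|Cc|CC
C/II-1 ? I-1×I-2: cc|Cc|CC
C/II-2 ? ·: cc|Cc|CC
C/II-3 aff I-1×I-2: Cc|CC
C/II-4 aff ·: Cc|CC
C/II-5 aff I-1×I-2: Cc|CC
C/III-1 aff II-2×II-1: Cc|CC
C/III-2 aff II-2×II-1: Cc|CC
C/III-3 ? II-4×II-3: cc|Cc|CC
⇒ C over [I-1,I-2,II-1,II-2,II-3,II-4,II-5,III-1,III-2,III-3]: 870 consistent
W/I-1 ? ·: ww|Ww
W/I-2 ? ·: ww|Ww
W/II-1 un I-1×I-2: ww
W/II-2 aff ·: Ww
W/II-3 un I-1×I-2: ww
W/II-4 aff ·: Ww
W/II-5 ? I-1×I-2: ww|Ww|WW
W/III-1 ? II-2×II-1: ww|Ww
W/III-2 un II-2×II-1: ww
W/III-3 un II-4×II-3: ww
⇒ W over [I-1,I-2,II-1,II-2,II-3,II-4,II-5,III-1,III-2,III-3]: 16 consistent

II-4 ∈ {CC Ww, Cc Ww}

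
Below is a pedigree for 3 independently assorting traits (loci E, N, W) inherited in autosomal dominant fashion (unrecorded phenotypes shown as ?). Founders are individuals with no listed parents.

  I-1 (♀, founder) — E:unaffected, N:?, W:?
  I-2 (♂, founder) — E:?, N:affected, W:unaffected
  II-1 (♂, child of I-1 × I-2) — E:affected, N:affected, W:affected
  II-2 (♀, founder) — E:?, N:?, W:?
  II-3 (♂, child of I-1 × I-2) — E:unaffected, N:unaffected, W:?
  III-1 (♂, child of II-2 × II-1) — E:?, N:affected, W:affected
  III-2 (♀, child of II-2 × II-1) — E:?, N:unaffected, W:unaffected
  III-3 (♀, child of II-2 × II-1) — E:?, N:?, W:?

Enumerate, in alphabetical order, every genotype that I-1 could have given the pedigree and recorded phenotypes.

E/I-1 un ·: ee
E/I-2 ? ·: Ee
E/II-1 aff I-1×I-2: Ee
E/II-2 ? ·: ee|Ee|EE
E/II-3 un I-1×I-2: ee
E/III-1 ? II-2×II-1: ee|Ee|EE
E/III-2 ? II-2×II-1: ee|Ee|EE
E/III-3 ? II-2×II-1: ee|Ee|EE
⇒ E over [I-1,I-2,II-1,II-2,II-3,III-1,III-2,III-3]: 43 consistent
N/I-1 ? ·: nn|Nn
N/I-2 aff ·: Nn
N/II-1 aff I-1×I-2: Nn
N/II-2 ? ·: nn|Nn
N/II-3 un I-1×I-2: nn
N/III-1 aff II-2×II-1: Nn|NN
N/III-2 un II-2×II-1: nn
N/III-3 ? II-2×II-1: nn|Nn|NN
⇒ N over [I-1,I-2,II-1,II-2,II-3,III-1,III-2,III-3]: 16 consistent
W/I-1 ? ·: Ww|WW
W/I-2 un ·: ww
W/II-1 aff I-1×I-2: Ww
W/II-2 ? ·: ww|Ww
W/II-3 ? I-1×I-2: ww|Ww
W/III-1 aff II-2×II-1: Ww|WW
W/III-2 un II-2×II-1: ww
W/III-3 ? II-2×II-1: ww|Ww|WW
⇒ W over [I-1,I-2,II-1,II-2,II-3,III-1,III-2,III-3]: 24 consistent

I-1 ∈ {ee Nn WW, ee Nn Ww, ee nn WW, ee nn Ww}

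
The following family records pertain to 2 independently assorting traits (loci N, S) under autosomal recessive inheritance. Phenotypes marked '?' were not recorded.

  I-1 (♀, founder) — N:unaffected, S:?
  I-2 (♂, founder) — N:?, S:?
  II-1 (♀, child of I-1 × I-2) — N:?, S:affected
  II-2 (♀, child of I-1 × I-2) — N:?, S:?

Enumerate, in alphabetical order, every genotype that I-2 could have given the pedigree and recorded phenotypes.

I-2 ∈ {NN Ss, NN ss, Nn Ss, Nn ss, nn Ss, nn ss}

N/I-1 un ·: NN|Nn
N/I-2 ? ·: NN|Nn|nn
N/II-1 ? I-1×I-2: NN|Nn|nn
N/II-2 ? I-1×I-2: NN|Nn|nn
⇒ N over [I-1,I-2,II-1,II-2]: 23 consistent
S/I-1 ? ·: Ss|ss
S/I-2 ? ·: Ss|ss
S/II-1 aff I-1×I-2: ss
S/II-2 ? I-1×I-2: SS|Ss|ss
⇒ S over [I-1,I-2,II-1,II-2]: 8 consistent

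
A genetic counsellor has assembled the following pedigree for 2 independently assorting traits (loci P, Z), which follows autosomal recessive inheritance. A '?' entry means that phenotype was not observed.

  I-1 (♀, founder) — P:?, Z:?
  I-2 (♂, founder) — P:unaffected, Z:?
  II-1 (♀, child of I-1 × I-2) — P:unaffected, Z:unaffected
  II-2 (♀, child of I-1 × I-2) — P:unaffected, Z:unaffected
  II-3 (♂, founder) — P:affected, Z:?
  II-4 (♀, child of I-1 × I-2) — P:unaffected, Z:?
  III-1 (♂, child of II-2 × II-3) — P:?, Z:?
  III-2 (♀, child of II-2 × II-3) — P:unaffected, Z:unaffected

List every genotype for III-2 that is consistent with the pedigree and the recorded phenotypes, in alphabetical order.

P/I-1 ? ·: PP|Pp|pp
P/I-2 un ·: PP|Pp
P/II-1 un I-1×I-2: PP|Pp
P/II-2 un I-1×I-2: PP|Pp
P/II-3 aff ·: pp
P/II-4 un I-1×I-2: PP|Pp
P/III-1 ? II-2×II-3: Pp|pp
P/III-2 un II-2×II-3: Pp
⇒ P over [I-1,I-2,II-1,II-2,II-3,II-4,III-1,III-2]: 41 consistent
Z/I-1 ? ·: ZZ|Zz|zz
Z/I-2 ? ·: ZZ|Zz|zz
Z/II-1 un I-1×I-2: ZZ|Zz
Z/II-2 un I-1×I-2: ZZ|Zz
Z/II-3 ? ·: ZZ|Zz|zz
Z/II-4 ? I-1×I-2: ZZ|Zz|zz
Z/III-1 ? II-2×II-3: ZZ|Zz|zz
Z/III-2 un II-2×II-3: ZZ|Zz
⇒ Z over [I-1,I-2,II-1,II-2,II-3,II-4,III-1,III-2]: 330 consistent

III-2 ∈ {Pp ZZ, Pp Zz}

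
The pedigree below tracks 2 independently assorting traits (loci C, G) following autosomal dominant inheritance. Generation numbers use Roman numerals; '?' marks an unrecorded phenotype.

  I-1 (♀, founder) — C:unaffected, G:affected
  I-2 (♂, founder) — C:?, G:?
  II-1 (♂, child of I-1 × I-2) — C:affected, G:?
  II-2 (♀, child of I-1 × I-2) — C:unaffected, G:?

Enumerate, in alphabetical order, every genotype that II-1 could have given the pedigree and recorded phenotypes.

II-1 ∈ {Cc GG, Cc Gg, Cc gg}

C/I-1 un ·: cc
C/I-2 ? ·: Cc
C/II-1 aff I-1×I-2: Cc
C/II-2 un I-1×I-2: cc
⇒ C over [I-1,I-2,II-1,II-2]: 1 consistent
G/I-1 aff ·: Gg|GG
G/I-2 ? ·: gg|Gg|GG
G/II-1 ? I-1×I-2: gg|Gg|GG
G/II-2 ? I-1×I-2: gg|Gg|GG
⇒ G over [I-1,I-2,II-1,II-2]: 23 consistent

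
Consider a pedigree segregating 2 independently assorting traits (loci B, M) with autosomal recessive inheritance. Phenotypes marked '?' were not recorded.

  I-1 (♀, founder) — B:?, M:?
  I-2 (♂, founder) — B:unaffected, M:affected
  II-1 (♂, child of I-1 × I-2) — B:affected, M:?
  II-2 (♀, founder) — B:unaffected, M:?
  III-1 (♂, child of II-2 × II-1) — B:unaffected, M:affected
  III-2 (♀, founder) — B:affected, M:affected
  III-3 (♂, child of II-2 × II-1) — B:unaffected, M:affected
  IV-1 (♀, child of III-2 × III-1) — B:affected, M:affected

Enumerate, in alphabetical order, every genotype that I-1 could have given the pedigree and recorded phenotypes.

B/I-1 ? ·: Bb|bb
B/I-2 un ·: Bb
B/II-1 aff I-1×I-2: bb
B/II-2 un ·: BB|Bb
B/III-1 un II-2×II-1: Bb
B/III-2 aff ·: bb
B/III-3 un II-2×II-1: Bb
B/IV-1 aff III-2×III-1: bb
⇒ B over [I-1,I-2,II-1,II-2,III-1,III-2,III-3,IV-1]: 4 consistent
M/I-1 ? ·: MM|Mm|mm
M/I-2 aff ·: mm
M/II-1 ? I-1×I-2: Mm|mm
M/II-2 ? ·: Mm|mm
M/III-1 aff II-2×II-1: mm
M/III-2 aff ·: mm
M/III-3 aff II-2×II-1: mm
M/IV-1 aff III-2×III-1: mm
⇒ M over [I-1,I-2,II-1,II-2,III-1,III-2,III-3,IV-1]: 8 consistent

I-1 ∈ {Bb MM, Bb Mm, Bb mm, bb MM, bb Mm, bb mm}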